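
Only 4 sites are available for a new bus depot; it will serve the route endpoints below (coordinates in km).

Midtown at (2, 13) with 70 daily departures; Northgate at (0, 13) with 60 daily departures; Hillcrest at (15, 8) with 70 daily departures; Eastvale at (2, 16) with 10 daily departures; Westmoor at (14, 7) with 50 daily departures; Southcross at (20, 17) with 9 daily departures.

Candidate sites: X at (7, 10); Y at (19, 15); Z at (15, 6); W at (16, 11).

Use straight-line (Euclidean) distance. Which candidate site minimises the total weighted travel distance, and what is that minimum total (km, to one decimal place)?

X, total 2034.1 km

Total weighted distance at each candidate:
  X (7, 10): total = 2034.1
  Y (19, 15): total = 3571.0
  Z (15, 6): total = 2510.2
  W (16, 11): total = 2615.9
Minimum is at X with total 2034.1 km.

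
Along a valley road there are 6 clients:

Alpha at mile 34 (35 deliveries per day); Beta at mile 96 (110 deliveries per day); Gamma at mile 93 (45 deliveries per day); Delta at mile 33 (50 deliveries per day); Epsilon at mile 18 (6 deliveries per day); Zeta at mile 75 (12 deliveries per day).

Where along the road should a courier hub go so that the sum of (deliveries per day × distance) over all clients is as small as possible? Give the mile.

x = 93

For a sum of weighted absolute distances on a line, the optimum is the weighted median (not the mean). Total weight W = 258; half-weight = 129.
Sort by position and accumulate weight:
  mile 18 (Epsilon, w=6) → cum 6
  mile 33 (Delta, w=50) → cum 56
  mile 34 (Alpha, w=35) → cum 91
  mile 75 (Zeta, w=12) → cum 103
  mile 93 (Gamma, w=45) → cum 148  ≥ 129 → median here
  mile 96 (Beta, w=110) → cum 258
Optimal location: mile 93.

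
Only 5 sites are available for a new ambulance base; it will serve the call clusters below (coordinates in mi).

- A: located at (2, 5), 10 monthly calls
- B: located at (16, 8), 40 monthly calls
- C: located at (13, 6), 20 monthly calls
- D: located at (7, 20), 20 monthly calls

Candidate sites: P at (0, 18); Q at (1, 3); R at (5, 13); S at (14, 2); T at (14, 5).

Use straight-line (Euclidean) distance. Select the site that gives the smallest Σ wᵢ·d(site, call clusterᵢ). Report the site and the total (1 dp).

Total weighted distance at each candidate:
  P (0, 18): total = 1385.7
  Q (1, 3): total = 1262.8
  R (5, 13): total = 927.0
  S (14, 2): total = 845.4
  T (14, 5): total = 623.6
Minimum is at T with total 623.6 mi.

T, total 623.6 mi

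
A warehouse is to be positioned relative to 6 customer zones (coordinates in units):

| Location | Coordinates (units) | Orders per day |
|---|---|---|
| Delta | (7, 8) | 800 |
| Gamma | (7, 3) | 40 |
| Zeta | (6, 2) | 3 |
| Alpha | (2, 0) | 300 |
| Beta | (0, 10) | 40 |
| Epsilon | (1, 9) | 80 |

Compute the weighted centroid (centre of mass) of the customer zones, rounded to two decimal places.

The minimiser of Σwᵢ‖p−pᵢ‖² is the weighted centroid p* = (Σwᵢpᵢ)/(Σwᵢ).
Σwᵢ = 1263.
Σwᵢxᵢ = 800·7 + 40·7 + 3·6 + 300·2 + 40·0 + 80·1 = 6578.
Σwᵢyᵢ = 800·8 + 40·3 + 3·2 + 300·0 + 40·10 + 80·9 = 7646.
x* = 6578/1263 = 5.21, y* = 7646/1263 = 6.05.

(5.21, 6.05)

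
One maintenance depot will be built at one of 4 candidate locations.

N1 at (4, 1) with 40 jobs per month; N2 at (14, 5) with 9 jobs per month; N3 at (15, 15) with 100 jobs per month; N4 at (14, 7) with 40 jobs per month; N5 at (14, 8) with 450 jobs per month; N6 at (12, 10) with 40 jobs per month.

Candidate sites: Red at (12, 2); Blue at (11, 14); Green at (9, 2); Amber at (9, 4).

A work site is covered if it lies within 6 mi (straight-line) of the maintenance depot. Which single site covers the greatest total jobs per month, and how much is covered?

Blue, covering 140

Coverage radius r = 6 mi; a point is covered iff (Δx)²+(Δy)² ≤ 6² = 36.
  Red (12, 2): covers {N2, N4} → 49
  Blue (11, 14): covers {N3, N6} → 140
  Green (9, 2): covers {N1, N2} → 49
  Amber (9, 4): covers {N1, N2, N4} → 89
Maximum coverage at Blue: 140 jobs per month.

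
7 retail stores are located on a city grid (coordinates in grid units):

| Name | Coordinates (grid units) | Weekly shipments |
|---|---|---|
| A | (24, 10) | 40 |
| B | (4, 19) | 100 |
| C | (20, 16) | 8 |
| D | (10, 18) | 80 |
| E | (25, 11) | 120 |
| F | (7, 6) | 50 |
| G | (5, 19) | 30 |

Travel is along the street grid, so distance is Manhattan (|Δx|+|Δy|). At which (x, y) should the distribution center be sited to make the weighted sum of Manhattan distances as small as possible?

Manhattan distance separates: Σwᵢ(|x−xᵢ|+|y−yᵢ|) = Σwᵢ|x−xᵢ| + Σwᵢ|y−yᵢ|, so x and y are optimised independently as 1-D weighted medians.
Total weight W = 428; half = 214.
x-coordinate, sorted with cumulative weight:
  x=4 (B, w=100) cum 100
  x=5 (G, w=30) cum 130
  x=7 (F, w=50) cum 180
  x=10 (D, w=80) cum 260  ← median
  x=20 (C, w=8) cum 268
  x=24 (A, w=40) cum 308
  x=25 (E, w=120) cum 428
⇒ x* = 10
y-coordinate, sorted with cumulative weight:
  y=6 (F, w=50) cum 50
  y=10 (A, w=40) cum 90
  y=11 (E, w=120) cum 210
  y=16 (C, w=8) cum 218  ← median
  y=18 (D, w=80) cum 298
  y=19 (B, w=100) cum 398
  y=19 (G, w=30) cum 428
⇒ y* = 16

(10, 16)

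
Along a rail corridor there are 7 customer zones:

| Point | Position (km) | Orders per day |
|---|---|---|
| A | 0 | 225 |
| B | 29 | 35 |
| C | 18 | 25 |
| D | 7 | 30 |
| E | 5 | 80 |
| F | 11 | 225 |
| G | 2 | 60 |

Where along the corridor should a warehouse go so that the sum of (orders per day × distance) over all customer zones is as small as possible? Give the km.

For a sum of weighted absolute distances on a line, the optimum is the weighted median (not the mean). Total weight W = 680; half-weight = 340.
Sort by position and accumulate weight:
  km 0 (A, w=225) → cum 225
  km 2 (G, w=60) → cum 285
  km 5 (E, w=80) → cum 365  ≥ 340 → median here
  km 7 (D, w=30) → cum 395
  km 11 (F, w=225) → cum 620
  km 18 (C, w=25) → cum 645
  km 29 (B, w=35) → cum 680
Optimal location: km 5.

x = 5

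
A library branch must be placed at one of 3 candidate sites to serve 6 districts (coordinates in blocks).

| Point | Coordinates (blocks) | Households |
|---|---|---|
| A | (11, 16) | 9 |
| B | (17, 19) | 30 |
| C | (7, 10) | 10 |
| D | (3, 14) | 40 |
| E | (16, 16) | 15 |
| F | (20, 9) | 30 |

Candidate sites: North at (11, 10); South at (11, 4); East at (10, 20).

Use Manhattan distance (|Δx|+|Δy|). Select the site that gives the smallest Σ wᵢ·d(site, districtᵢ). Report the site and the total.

Total weighted distance at each candidate:
  North (11, 10): total = 1489
  South (11, 4): total = 2233
  East (10, 20): total = 1715
Minimum is at North with total 1489 blocks.

North, total 1489 blocks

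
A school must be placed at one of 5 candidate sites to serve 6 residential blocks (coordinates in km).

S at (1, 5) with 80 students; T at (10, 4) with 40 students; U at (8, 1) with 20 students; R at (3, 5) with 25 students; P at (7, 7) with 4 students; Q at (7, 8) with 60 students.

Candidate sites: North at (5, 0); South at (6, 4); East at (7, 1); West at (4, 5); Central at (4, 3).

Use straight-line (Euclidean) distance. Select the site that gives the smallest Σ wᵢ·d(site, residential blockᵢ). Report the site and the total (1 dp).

Total weighted distance at each candidate:
  North (5, 0): total = 1490.1
  South (6, 4): total = 979.1
  East (7, 1): total = 1352.0
  West (4, 5): total = 890.4
  Central (4, 3): total = 1047.0
Minimum is at West with total 890.4 km.

West, total 890.4 km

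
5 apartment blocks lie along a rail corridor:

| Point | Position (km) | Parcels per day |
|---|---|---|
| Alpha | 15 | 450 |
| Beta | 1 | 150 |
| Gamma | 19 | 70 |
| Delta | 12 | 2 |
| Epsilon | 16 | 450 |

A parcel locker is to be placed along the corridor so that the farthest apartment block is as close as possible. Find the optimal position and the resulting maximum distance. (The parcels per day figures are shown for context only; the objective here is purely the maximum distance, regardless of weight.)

The 1-center on a line is the midpoint of the two extreme points: leftmost at 1, rightmost at 19.
Optimal location = (1 + 19)/2 = 10; maximum distance = (19 − 1)/2 = 9.

location 10, max distance 9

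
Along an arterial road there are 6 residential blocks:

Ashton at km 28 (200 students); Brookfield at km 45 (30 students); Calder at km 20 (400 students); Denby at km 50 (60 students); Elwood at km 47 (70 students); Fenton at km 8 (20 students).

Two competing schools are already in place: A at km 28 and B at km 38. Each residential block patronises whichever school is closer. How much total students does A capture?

The indifferent point is the midpoint (28+38)/2 = 33; residential blocks left of it (closer to A at 28) go to A, those right go to B.
  Fenton at 8 (w=20) → A
  Calder at 20 (w=400) → A
  Ashton at 28 (w=200) → A
  Brookfield at 45 (w=30) → B
  Elwood at 47 (w=70) → B
  Denby at 50 (w=60) → B
A captures 620; B captures 160.

620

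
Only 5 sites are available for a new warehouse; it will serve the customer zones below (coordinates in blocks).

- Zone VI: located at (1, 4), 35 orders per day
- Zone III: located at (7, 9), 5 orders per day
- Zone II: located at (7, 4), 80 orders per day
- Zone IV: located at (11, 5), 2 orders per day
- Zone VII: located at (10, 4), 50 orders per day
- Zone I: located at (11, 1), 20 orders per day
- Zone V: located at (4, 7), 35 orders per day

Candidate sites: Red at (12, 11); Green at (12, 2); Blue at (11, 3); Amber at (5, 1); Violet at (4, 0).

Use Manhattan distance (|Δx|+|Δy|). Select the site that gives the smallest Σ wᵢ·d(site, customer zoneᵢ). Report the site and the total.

Total weighted distance at each candidate:
  Red (12, 11): total = 2729
  Green (12, 2): total = 1778
  Blue (11, 3): total = 1364
  Amber (5, 1): total = 1480
  Violet (4, 0): total = 1794
Minimum is at Blue with total 1364 blocks.

Blue, total 1364 blocks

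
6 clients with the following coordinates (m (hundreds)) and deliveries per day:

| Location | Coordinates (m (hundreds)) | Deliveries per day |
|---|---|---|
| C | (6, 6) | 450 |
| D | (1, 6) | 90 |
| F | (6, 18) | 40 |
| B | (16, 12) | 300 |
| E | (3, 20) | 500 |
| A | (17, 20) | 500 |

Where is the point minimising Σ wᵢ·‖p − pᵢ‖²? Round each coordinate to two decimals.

(9.48, 14.66)

The minimiser of Σwᵢ‖p−pᵢ‖² is the weighted centroid p* = (Σwᵢpᵢ)/(Σwᵢ).
Σwᵢ = 1880.
Σwᵢxᵢ = 450·6 + 90·1 + 40·6 + 300·16 + 500·3 + 500·17 = 17830.
Σwᵢyᵢ = 450·6 + 90·6 + 40·18 + 300·12 + 500·20 + 500·20 = 27560.
x* = 17830/1880 = 9.48, y* = 27560/1880 = 14.66.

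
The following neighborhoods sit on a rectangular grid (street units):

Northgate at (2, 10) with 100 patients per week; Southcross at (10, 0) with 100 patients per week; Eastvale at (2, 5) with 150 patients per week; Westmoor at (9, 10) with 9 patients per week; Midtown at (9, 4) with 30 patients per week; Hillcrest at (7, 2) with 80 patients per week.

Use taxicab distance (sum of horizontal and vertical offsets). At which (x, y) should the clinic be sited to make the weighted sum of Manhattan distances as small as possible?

(2, 5)

Manhattan distance separates: Σwᵢ(|x−xᵢ|+|y−yᵢ|) = Σwᵢ|x−xᵢ| + Σwᵢ|y−yᵢ|, so x and y are optimised independently as 1-D weighted medians.
Total weight W = 469; half = 234.5.
x-coordinate, sorted with cumulative weight:
  x=2 (Northgate, w=100) cum 100
  x=2 (Eastvale, w=150) cum 250  ← median
  x=7 (Hillcrest, w=80) cum 330
  x=9 (Westmoor, w=9) cum 339
  x=9 (Midtown, w=30) cum 369
  x=10 (Southcross, w=100) cum 469
⇒ x* = 2
y-coordinate, sorted with cumulative weight:
  y=0 (Southcross, w=100) cum 100
  y=2 (Hillcrest, w=80) cum 180
  y=4 (Midtown, w=30) cum 210
  y=5 (Eastvale, w=150) cum 360  ← median
  y=10 (Northgate, w=100) cum 460
  y=10 (Westmoor, w=9) cum 469
⇒ y* = 5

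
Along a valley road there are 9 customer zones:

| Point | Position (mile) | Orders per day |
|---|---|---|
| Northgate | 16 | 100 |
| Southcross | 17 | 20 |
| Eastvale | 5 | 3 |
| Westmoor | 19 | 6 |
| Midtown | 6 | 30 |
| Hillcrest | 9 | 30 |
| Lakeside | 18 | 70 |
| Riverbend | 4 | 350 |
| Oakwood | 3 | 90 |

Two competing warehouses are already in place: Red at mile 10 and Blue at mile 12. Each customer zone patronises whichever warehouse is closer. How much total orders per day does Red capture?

503

The indifferent point is the midpoint (10+12)/2 = 11; customer zones left of it (closer to Red at 10) go to Red, those right go to Blue.
  Oakwood at 3 (w=90) → Red
  Riverbend at 4 (w=350) → Red
  Eastvale at 5 (w=3) → Red
  Midtown at 6 (w=30) → Red
  Hillcrest at 9 (w=30) → Red
  Northgate at 16 (w=100) → Blue
  Southcross at 17 (w=20) → Blue
  Lakeside at 18 (w=70) → Blue
  Westmoor at 19 (w=6) → Blue
Red captures 503; Blue captures 196.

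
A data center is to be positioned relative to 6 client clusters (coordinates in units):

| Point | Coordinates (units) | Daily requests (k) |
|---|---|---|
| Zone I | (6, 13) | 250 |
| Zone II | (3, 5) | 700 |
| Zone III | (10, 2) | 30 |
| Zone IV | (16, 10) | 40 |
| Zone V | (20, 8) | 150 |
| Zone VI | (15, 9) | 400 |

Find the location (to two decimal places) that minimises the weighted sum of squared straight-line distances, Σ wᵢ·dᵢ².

The minimiser of Σwᵢ‖p−pᵢ‖² is the weighted centroid p* = (Σwᵢpᵢ)/(Σwᵢ).
Σwᵢ = 1570.
Σwᵢxᵢ = 250·6 + 700·3 + 30·10 + 40·16 + 150·20 + 400·15 = 13540.
Σwᵢyᵢ = 250·13 + 700·5 + 30·2 + 40·10 + 150·8 + 400·9 = 12010.
x* = 13540/1570 = 8.62, y* = 12010/1570 = 7.65.

(8.62, 7.65)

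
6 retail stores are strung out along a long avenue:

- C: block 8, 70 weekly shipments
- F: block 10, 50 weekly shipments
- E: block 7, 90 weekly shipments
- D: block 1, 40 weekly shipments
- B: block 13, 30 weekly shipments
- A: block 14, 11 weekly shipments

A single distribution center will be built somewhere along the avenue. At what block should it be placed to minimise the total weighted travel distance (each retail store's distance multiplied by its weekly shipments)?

For a sum of weighted absolute distances on a line, the optimum is the weighted median (not the mean). Total weight W = 291; half-weight = 145.5.
Sort by position and accumulate weight:
  block 1 (D, w=40) → cum 40
  block 7 (E, w=90) → cum 130
  block 8 (C, w=70) → cum 200  ≥ 145.5 → median here
  block 10 (F, w=50) → cum 250
  block 13 (B, w=30) → cum 280
  block 14 (A, w=11) → cum 291
Optimal location: block 8.

x = 8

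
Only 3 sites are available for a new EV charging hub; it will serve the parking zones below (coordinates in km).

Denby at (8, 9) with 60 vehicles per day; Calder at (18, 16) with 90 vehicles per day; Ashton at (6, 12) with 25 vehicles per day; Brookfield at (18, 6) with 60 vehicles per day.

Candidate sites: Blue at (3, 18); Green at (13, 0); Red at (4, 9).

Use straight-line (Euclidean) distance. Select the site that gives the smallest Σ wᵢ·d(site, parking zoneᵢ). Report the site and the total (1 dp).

Red, total 2597.9 km

Total weighted distance at each candidate:
  Blue (3, 18): total = 3300.0
  Green (13, 0): total = 2942.3
  Red (4, 9): total = 2597.9
Minimum is at Red with total 2597.9 km.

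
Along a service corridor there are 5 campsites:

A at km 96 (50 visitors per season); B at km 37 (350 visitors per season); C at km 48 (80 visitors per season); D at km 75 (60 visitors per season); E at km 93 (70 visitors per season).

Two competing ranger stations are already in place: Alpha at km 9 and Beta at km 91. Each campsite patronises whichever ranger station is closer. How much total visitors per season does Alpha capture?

430

The indifferent point is the midpoint (9+91)/2 = 50; campsites left of it (closer to Alpha at 9) go to Alpha, those right go to Beta.
  B at 37 (w=350) → Alpha
  C at 48 (w=80) → Alpha
  D at 75 (w=60) → Beta
  E at 93 (w=70) → Beta
  A at 96 (w=50) → Beta
Alpha captures 430; Beta captures 180.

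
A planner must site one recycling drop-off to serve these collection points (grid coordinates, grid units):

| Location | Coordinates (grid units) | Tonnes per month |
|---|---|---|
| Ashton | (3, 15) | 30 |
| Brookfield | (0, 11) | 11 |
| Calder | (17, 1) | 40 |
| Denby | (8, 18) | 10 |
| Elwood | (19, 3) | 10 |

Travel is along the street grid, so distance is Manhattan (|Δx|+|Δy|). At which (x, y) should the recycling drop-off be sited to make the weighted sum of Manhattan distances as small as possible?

Manhattan distance separates: Σwᵢ(|x−xᵢ|+|y−yᵢ|) = Σwᵢ|x−xᵢ| + Σwᵢ|y−yᵢ|, so x and y are optimised independently as 1-D weighted medians.
Total weight W = 101; half = 50.5.
x-coordinate, sorted with cumulative weight:
  x=0 (Brookfield, w=11) cum 11
  x=3 (Ashton, w=30) cum 41
  x=8 (Denby, w=10) cum 51  ← median
  x=17 (Calder, w=40) cum 91
  x=19 (Elwood, w=10) cum 101
⇒ x* = 8
y-coordinate, sorted with cumulative weight:
  y=1 (Calder, w=40) cum 40
  y=3 (Elwood, w=10) cum 50
  y=11 (Brookfield, w=11) cum 61  ← median
  y=15 (Ashton, w=30) cum 91
  y=18 (Denby, w=10) cum 101
⇒ y* = 11

(8, 11)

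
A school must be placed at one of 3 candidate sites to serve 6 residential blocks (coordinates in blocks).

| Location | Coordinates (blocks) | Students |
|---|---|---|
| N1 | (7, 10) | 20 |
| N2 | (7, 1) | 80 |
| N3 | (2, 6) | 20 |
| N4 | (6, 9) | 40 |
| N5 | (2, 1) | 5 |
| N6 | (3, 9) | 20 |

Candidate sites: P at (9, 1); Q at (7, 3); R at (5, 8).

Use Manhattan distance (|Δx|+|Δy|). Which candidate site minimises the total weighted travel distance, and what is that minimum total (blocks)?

Q, total 975 blocks

Total weighted distance at each candidate:
  P (9, 1): total = 1375
  Q (7, 3): total = 975
  R (5, 8): total = 1090
Minimum is at Q with total 975 blocks.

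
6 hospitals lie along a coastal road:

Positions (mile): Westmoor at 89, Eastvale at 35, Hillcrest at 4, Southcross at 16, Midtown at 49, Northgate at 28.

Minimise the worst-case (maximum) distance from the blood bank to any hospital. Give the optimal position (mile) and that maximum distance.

location 46.5, max distance 42.5

The 1-center on a line is the midpoint of the two extreme points: leftmost at 4, rightmost at 89.
Optimal location = (4 + 89)/2 = 46.5; maximum distance = (89 − 4)/2 = 42.5.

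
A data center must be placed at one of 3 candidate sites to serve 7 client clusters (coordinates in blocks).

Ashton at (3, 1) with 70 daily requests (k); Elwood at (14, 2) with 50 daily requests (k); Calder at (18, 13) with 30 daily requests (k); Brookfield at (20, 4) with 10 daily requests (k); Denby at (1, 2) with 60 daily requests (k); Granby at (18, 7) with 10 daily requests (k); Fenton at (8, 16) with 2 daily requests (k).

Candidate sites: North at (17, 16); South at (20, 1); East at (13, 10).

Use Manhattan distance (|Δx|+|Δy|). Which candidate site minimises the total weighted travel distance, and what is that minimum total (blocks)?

Total weighted distance at each candidate:
  North (17, 16): total = 5068
  South (20, 1): total = 3324
  East (13, 10): total = 3452
Minimum is at South with total 3324 blocks.

South, total 3324 blocks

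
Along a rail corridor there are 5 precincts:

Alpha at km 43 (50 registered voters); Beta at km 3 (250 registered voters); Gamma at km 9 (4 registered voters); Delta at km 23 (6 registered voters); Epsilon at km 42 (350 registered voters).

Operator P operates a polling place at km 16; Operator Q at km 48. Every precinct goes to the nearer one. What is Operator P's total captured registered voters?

The indifferent point is the midpoint (16+48)/2 = 32; precincts left of it (closer to Operator P at 16) go to Operator P, those right go to Operator Q.
  Beta at 3 (w=250) → Operator P
  Gamma at 9 (w=4) → Operator P
  Delta at 23 (w=6) → Operator P
  Epsilon at 42 (w=350) → Operator Q
  Alpha at 43 (w=50) → Operator Q
Operator P captures 260; Operator Q captures 400.

260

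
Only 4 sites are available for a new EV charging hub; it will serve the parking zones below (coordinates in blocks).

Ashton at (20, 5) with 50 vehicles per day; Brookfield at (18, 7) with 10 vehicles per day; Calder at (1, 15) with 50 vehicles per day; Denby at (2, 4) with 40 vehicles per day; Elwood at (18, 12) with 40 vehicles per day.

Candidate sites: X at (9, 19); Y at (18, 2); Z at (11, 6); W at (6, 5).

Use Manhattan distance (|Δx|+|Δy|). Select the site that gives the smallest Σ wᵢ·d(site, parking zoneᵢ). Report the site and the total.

Total weighted distance at each candidate:
  X (9, 19): total = 3580
  Y (18, 2): total = 2920
  Z (11, 6): total = 2490
  W (6, 5): total = 2550
Minimum is at Z with total 2490 blocks.

Z, total 2490 blocks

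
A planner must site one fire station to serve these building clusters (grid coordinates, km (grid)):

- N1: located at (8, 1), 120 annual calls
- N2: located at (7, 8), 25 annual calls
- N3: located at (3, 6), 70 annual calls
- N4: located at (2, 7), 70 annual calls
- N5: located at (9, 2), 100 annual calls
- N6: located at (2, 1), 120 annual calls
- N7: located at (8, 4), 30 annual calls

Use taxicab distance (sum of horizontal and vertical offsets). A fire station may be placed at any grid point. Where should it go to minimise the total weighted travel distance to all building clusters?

Manhattan distance separates: Σwᵢ(|x−xᵢ|+|y−yᵢ|) = Σwᵢ|x−xᵢ| + Σwᵢ|y−yᵢ|, so x and y are optimised independently as 1-D weighted medians.
Total weight W = 535; half = 267.5.
x-coordinate, sorted with cumulative weight:
  x=2 (N4, w=70) cum 70
  x=2 (N6, w=120) cum 190
  x=3 (N3, w=70) cum 260
  x=7 (N2, w=25) cum 285  ← median
  x=8 (N1, w=120) cum 405
  x=8 (N7, w=30) cum 435
  x=9 (N5, w=100) cum 535
⇒ x* = 7
y-coordinate, sorted with cumulative weight:
  y=1 (N1, w=120) cum 120
  y=1 (N6, w=120) cum 240
  y=2 (N5, w=100) cum 340  ← median
  y=4 (N7, w=30) cum 370
  y=6 (N3, w=70) cum 440
  y=7 (N4, w=70) cum 510
  y=8 (N2, w=25) cum 535
⇒ y* = 2

(7, 2)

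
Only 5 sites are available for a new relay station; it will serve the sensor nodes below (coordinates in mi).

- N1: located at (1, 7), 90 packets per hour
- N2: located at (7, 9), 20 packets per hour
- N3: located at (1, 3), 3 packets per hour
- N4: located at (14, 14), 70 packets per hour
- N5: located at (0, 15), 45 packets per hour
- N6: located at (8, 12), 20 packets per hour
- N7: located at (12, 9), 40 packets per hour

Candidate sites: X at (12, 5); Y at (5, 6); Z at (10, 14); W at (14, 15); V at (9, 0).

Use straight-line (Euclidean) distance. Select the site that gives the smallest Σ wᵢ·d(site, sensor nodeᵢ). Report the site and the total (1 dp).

Total weighted distance at each candidate:
  X (12, 5): total = 2837.4
  Y (5, 6): total = 2203.2
  Z (10, 14): total = 2189.6
  W (14, 15): total = 2698.4
  V (9, 0): total = 3614.8
Minimum is at Z with total 2189.6 mi.

Z, total 2189.6 mi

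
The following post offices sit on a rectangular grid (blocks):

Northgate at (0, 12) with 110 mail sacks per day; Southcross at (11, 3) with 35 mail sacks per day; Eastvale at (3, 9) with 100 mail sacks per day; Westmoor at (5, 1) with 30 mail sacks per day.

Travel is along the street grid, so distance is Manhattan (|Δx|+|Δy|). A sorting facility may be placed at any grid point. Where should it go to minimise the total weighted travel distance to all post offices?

(3, 9)

Manhattan distance separates: Σwᵢ(|x−xᵢ|+|y−yᵢ|) = Σwᵢ|x−xᵢ| + Σwᵢ|y−yᵢ|, so x and y are optimised independently as 1-D weighted medians.
Total weight W = 275; half = 137.5.
x-coordinate, sorted with cumulative weight:
  x=0 (Northgate, w=110) cum 110
  x=3 (Eastvale, w=100) cum 210  ← median
  x=5 (Westmoor, w=30) cum 240
  x=11 (Southcross, w=35) cum 275
⇒ x* = 3
y-coordinate, sorted with cumulative weight:
  y=1 (Westmoor, w=30) cum 30
  y=3 (Southcross, w=35) cum 65
  y=9 (Eastvale, w=100) cum 165  ← median
  y=12 (Northgate, w=110) cum 275
⇒ y* = 9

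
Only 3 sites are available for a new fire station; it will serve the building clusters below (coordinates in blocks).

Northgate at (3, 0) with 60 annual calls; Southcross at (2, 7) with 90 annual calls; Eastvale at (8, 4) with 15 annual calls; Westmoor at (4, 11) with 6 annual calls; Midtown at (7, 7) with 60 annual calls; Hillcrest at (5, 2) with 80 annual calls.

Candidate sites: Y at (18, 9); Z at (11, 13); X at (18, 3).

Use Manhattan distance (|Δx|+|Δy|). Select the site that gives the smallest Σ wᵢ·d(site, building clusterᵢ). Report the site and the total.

Z, total 4804 blocks

Total weighted distance at each candidate:
  Y (18, 9): total = 5761
  Z (11, 13): total = 4804
  X (18, 3): total = 5197
Minimum is at Z with total 4804 blocks.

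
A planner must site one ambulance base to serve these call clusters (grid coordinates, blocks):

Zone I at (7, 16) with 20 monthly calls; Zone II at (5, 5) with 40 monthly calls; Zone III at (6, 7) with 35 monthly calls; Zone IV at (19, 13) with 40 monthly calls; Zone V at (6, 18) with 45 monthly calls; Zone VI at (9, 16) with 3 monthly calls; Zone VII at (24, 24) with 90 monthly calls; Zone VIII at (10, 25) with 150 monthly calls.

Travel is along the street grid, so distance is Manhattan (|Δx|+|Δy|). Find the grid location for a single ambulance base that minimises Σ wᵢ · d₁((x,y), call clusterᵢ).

(10, 24)

Manhattan distance separates: Σwᵢ(|x−xᵢ|+|y−yᵢ|) = Σwᵢ|x−xᵢ| + Σwᵢ|y−yᵢ|, so x and y are optimised independently as 1-D weighted medians.
Total weight W = 423; half = 211.5.
x-coordinate, sorted with cumulative weight:
  x=5 (Zone II, w=40) cum 40
  x=6 (Zone III, w=35) cum 75
  x=6 (Zone V, w=45) cum 120
  x=7 (Zone I, w=20) cum 140
  x=9 (Zone VI, w=3) cum 143
  x=10 (Zone VIII, w=150) cum 293  ← median
  x=19 (Zone IV, w=40) cum 333
  x=24 (Zone VII, w=90) cum 423
⇒ x* = 10
y-coordinate, sorted with cumulative weight:
  y=5 (Zone II, w=40) cum 40
  y=7 (Zone III, w=35) cum 75
  y=13 (Zone IV, w=40) cum 115
  y=16 (Zone I, w=20) cum 135
  y=16 (Zone VI, w=3) cum 138
  y=18 (Zone V, w=45) cum 183
  y=24 (Zone VII, w=90) cum 273  ← median
  y=25 (Zone VIII, w=150) cum 423
⇒ y* = 24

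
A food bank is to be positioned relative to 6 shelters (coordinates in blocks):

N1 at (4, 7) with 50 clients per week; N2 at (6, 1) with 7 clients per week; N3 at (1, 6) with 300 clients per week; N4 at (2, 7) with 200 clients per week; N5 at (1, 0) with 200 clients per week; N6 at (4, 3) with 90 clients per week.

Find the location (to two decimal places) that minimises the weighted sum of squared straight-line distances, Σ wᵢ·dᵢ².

(1.77, 4.52)

The minimiser of Σwᵢ‖p−pᵢ‖² is the weighted centroid p* = (Σwᵢpᵢ)/(Σwᵢ).
Σwᵢ = 847.
Σwᵢxᵢ = 50·4 + 7·6 + 300·1 + 200·2 + 200·1 + 90·4 = 1502.
Σwᵢyᵢ = 50·7 + 7·1 + 300·6 + 200·7 + 200·0 + 90·3 = 3827.
x* = 1502/847 = 1.77, y* = 3827/847 = 4.52.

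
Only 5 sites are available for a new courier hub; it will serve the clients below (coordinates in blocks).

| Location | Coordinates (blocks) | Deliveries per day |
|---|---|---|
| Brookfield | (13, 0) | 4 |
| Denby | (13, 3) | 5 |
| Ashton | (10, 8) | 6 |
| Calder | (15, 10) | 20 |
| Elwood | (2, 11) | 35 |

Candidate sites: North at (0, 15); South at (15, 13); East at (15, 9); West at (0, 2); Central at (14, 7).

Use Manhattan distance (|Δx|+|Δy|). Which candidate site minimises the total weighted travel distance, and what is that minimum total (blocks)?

East, total 665 blocks

Total weighted distance at each candidate:
  North (0, 15): total = 949
  South (15, 13): total = 765
  East (15, 9): total = 665
  West (0, 2): total = 1071
  Central (14, 7): total = 727
Minimum is at East with total 665 blocks.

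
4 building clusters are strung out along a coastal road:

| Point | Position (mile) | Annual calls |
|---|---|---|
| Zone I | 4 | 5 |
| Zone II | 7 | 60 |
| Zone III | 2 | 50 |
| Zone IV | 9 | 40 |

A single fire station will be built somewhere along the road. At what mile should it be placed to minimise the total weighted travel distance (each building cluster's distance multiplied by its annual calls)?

For a sum of weighted absolute distances on a line, the optimum is the weighted median (not the mean). Total weight W = 155; half-weight = 77.5.
Sort by position and accumulate weight:
  mile 2 (Zone III, w=50) → cum 50
  mile 4 (Zone I, w=5) → cum 55
  mile 7 (Zone II, w=60) → cum 115  ≥ 77.5 → median here
  mile 9 (Zone IV, w=40) → cum 155
Optimal location: mile 7.

x = 7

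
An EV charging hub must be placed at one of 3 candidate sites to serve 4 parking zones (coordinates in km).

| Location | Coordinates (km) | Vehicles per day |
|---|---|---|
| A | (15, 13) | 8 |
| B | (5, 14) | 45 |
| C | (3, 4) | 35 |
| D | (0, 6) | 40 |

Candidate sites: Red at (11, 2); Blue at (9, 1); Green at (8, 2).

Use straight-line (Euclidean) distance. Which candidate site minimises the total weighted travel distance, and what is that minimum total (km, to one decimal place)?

Green, total 1207.2 km

Total weighted distance at each candidate:
  Red (11, 2): total = 1454.2
  Blue (9, 1): total = 1366.0
  Green (8, 2): total = 1207.2
Minimum is at Green with total 1207.2 km.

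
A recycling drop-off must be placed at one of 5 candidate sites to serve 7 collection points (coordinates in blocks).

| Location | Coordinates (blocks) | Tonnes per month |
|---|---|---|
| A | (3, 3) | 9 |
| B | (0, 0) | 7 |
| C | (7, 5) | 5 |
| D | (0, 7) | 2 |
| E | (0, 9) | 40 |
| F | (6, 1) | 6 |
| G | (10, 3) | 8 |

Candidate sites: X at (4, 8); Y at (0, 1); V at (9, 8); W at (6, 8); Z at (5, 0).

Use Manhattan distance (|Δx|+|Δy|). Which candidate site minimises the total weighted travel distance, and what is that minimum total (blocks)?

Total weighted distance at each candidate:
  X (4, 8): total = 520
  Y (0, 1): total = 571
  V (9, 8): total = 771
  W (6, 8): total = 598
  Z (5, 0): total = 775
Minimum is at X with total 520 blocks.

X, total 520 blocks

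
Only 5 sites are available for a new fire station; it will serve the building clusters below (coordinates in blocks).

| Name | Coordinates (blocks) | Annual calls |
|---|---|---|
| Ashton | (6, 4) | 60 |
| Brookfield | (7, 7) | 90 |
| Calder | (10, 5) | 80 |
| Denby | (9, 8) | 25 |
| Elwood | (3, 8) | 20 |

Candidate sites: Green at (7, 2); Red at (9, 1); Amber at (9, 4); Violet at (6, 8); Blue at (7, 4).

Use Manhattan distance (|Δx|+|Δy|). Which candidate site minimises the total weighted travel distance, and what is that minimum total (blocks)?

Blue, total 960 blocks

Total weighted distance at each candidate:
  Green (7, 2): total = 1510
  Red (9, 1): total = 1915
  Amber (9, 4): total = 1090
  Violet (6, 8): total = 1115
  Blue (7, 4): total = 960
Minimum is at Blue with total 960 blocks.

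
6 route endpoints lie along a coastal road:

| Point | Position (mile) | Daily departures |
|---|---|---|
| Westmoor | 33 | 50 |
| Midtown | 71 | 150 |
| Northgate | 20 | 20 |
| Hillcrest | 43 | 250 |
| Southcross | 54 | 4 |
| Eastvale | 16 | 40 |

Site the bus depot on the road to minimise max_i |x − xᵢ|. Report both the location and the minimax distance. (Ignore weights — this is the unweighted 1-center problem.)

The 1-center on a line is the midpoint of the two extreme points: leftmost at 16, rightmost at 71.
Optimal location = (16 + 71)/2 = 43.5; maximum distance = (71 − 16)/2 = 27.5.

location 43.5, max distance 27.5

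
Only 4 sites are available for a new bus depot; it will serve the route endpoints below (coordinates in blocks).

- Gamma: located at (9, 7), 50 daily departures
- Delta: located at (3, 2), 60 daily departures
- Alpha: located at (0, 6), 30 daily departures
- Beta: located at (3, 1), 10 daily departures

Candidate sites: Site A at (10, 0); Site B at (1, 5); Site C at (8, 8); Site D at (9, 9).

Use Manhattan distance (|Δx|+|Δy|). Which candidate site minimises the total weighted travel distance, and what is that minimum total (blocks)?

Total weighted distance at each candidate:
  Site A (10, 0): total = 1500
  Site B (1, 5): total = 920
  Site C (8, 8): total = 1180
  Site D (9, 9): total = 1380
Minimum is at Site B with total 920 blocks.

Site B, total 920 blocks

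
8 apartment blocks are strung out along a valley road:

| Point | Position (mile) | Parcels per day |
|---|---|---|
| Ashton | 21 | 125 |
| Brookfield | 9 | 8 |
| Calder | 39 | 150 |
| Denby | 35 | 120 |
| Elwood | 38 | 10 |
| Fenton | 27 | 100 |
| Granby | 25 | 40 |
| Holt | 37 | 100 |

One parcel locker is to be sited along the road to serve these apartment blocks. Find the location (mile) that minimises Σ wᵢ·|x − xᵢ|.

For a sum of weighted absolute distances on a line, the optimum is the weighted median (not the mean). Total weight W = 653; half-weight = 326.5.
Sort by position and accumulate weight:
  mile 9 (Brookfield, w=8) → cum 8
  mile 21 (Ashton, w=125) → cum 133
  mile 25 (Granby, w=40) → cum 173
  mile 27 (Fenton, w=100) → cum 273
  mile 35 (Denby, w=120) → cum 393  ≥ 326.5 → median here
  mile 37 (Holt, w=100) → cum 493
  mile 38 (Elwood, w=10) → cum 503
  mile 39 (Calder, w=150) → cum 653
Optimal location: mile 35.

x = 35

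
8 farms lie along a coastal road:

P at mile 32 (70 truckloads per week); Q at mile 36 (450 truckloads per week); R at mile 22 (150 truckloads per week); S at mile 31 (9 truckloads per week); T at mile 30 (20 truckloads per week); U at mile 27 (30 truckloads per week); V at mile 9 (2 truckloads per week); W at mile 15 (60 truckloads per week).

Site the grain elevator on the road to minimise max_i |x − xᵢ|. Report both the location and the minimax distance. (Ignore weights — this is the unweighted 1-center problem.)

The 1-center on a line is the midpoint of the two extreme points: leftmost at 9, rightmost at 36.
Optimal location = (9 + 36)/2 = 22.5; maximum distance = (36 − 9)/2 = 13.5.

location 22.5, max distance 13.5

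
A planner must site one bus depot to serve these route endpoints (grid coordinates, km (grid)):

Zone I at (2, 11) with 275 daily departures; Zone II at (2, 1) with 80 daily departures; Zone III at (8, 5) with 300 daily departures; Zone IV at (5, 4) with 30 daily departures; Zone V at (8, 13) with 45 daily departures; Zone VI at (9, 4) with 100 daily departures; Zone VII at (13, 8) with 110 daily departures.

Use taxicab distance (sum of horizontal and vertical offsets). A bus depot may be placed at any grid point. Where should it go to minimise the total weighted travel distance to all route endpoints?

Manhattan distance separates: Σwᵢ(|x−xᵢ|+|y−yᵢ|) = Σwᵢ|x−xᵢ| + Σwᵢ|y−yᵢ|, so x and y are optimised independently as 1-D weighted medians.
Total weight W = 940; half = 470.
x-coordinate, sorted with cumulative weight:
  x=2 (Zone I, w=275) cum 275
  x=2 (Zone II, w=80) cum 355
  x=5 (Zone IV, w=30) cum 385
  x=8 (Zone III, w=300) cum 685  ← median
  x=8 (Zone V, w=45) cum 730
  x=9 (Zone VI, w=100) cum 830
  x=13 (Zone VII, w=110) cum 940
⇒ x* = 8
y-coordinate, sorted with cumulative weight:
  y=1 (Zone II, w=80) cum 80
  y=4 (Zone IV, w=30) cum 110
  y=4 (Zone VI, w=100) cum 210
  y=5 (Zone III, w=300) cum 510  ← median
  y=8 (Zone VII, w=110) cum 620
  y=11 (Zone I, w=275) cum 895
  y=13 (Zone V, w=45) cum 940
⇒ y* = 5

(8, 5)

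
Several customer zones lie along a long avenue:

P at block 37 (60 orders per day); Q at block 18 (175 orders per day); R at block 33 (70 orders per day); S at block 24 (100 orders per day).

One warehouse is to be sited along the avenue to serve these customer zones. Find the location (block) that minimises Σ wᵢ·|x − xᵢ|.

x = 24

For a sum of weighted absolute distances on a line, the optimum is the weighted median (not the mean). Total weight W = 405; half-weight = 202.5.
Sort by position and accumulate weight:
  block 18 (Q, w=175) → cum 175
  block 24 (S, w=100) → cum 275  ≥ 202.5 → median here
  block 33 (R, w=70) → cum 345
  block 37 (P, w=60) → cum 405
Optimal location: block 24.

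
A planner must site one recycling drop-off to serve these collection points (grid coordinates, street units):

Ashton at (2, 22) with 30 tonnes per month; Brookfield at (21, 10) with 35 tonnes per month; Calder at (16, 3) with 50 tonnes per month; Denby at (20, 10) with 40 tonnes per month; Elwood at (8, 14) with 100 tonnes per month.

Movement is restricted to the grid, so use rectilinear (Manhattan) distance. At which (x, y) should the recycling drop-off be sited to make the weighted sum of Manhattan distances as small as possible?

(8, 14)

Manhattan distance separates: Σwᵢ(|x−xᵢ|+|y−yᵢ|) = Σwᵢ|x−xᵢ| + Σwᵢ|y−yᵢ|, so x and y are optimised independently as 1-D weighted medians.
Total weight W = 255; half = 127.5.
x-coordinate, sorted with cumulative weight:
  x=2 (Ashton, w=30) cum 30
  x=8 (Elwood, w=100) cum 130  ← median
  x=16 (Calder, w=50) cum 180
  x=20 (Denby, w=40) cum 220
  x=21 (Brookfield, w=35) cum 255
⇒ x* = 8
y-coordinate, sorted with cumulative weight:
  y=3 (Calder, w=50) cum 50
  y=10 (Brookfield, w=35) cum 85
  y=10 (Denby, w=40) cum 125
  y=14 (Elwood, w=100) cum 225  ← median
  y=22 (Ashton, w=30) cum 255
⇒ y* = 14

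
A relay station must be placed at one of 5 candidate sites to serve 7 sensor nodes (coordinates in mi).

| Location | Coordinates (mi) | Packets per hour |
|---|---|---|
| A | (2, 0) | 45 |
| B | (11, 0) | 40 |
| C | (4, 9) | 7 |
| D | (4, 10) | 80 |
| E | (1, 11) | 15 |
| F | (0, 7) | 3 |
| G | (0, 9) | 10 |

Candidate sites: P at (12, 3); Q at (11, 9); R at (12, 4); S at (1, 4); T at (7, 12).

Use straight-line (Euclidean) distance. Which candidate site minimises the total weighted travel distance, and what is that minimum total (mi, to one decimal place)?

Total weighted distance at each candidate:
  P (12, 3): total = 1892.9
  Q (11, 9): total = 1844.0
  R (12, 4): total = 1878.3
  S (1, 4): total = 1359.3
  T (7, 12): total = 1602.3
Minimum is at S with total 1359.3 mi.

S, total 1359.3 mi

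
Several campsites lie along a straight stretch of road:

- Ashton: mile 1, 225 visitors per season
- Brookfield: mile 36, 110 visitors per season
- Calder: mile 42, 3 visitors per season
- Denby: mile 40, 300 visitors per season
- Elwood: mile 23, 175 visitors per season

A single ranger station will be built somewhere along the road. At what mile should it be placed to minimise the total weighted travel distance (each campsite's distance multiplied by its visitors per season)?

For a sum of weighted absolute distances on a line, the optimum is the weighted median (not the mean). Total weight W = 813; half-weight = 406.5.
Sort by position and accumulate weight:
  mile 1 (Ashton, w=225) → cum 225
  mile 23 (Elwood, w=175) → cum 400
  mile 36 (Brookfield, w=110) → cum 510  ≥ 406.5 → median here
  mile 40 (Denby, w=300) → cum 810
  mile 42 (Calder, w=3) → cum 813
Optimal location: mile 36.

x = 36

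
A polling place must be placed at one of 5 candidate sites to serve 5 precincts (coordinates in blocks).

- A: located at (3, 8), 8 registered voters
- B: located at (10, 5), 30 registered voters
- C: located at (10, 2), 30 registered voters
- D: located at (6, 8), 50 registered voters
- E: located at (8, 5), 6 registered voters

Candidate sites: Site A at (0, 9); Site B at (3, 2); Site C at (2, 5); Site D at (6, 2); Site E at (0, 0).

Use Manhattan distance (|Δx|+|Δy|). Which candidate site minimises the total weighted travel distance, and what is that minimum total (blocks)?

Site D, total 732 blocks

Total weighted distance at each candidate:
  Site A (0, 9): total = 1384
  Site B (3, 2): total = 1056
  Site C (2, 5): total = 988
  Site D (6, 2): total = 732
  Site E (0, 0): total = 1676
Minimum is at Site D with total 732 blocks.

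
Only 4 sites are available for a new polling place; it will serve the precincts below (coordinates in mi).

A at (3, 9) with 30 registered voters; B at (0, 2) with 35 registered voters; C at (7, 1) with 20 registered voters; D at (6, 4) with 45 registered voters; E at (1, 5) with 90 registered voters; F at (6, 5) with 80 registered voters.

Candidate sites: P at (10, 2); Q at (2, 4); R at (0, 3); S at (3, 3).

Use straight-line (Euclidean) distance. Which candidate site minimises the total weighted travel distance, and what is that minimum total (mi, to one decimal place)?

Total weighted distance at each candidate:
  P (10, 2): total = 2165.3
  Q (2, 4): total = 1005.7
  R (0, 3): total = 1362.8
  S (3, 3): total = 1065.4
Minimum is at Q with total 1005.7 mi.

Q, total 1005.7 mi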